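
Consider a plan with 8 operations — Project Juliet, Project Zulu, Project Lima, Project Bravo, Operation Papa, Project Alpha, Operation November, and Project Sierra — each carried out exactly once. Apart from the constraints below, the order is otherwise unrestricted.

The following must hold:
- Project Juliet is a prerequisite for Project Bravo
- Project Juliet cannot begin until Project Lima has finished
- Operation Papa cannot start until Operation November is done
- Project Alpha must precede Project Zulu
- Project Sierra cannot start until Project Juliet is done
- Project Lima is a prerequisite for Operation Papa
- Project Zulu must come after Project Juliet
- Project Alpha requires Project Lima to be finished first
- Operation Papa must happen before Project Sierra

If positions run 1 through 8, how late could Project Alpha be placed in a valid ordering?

The only operation forced after Project Alpha (directly or by a chain) is Project Zulu.
So at least 1 operation follows Project Alpha, putting Project Alpha no later than position 7. That position is achievable by scheduling everything else first.

7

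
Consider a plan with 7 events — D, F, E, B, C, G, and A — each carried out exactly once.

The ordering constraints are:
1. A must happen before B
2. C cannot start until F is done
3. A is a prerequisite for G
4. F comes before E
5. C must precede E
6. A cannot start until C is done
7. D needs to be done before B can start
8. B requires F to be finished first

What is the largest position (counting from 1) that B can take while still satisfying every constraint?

7

Nothing depends on B, so it can be the final event, position 7.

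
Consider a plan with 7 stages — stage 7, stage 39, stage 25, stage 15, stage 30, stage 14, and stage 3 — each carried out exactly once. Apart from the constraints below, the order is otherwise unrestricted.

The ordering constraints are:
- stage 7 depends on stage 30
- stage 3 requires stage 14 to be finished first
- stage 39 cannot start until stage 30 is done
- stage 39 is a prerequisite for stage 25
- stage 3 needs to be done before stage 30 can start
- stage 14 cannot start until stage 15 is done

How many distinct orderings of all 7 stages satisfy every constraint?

3

Only stage 15 has no prerequisites, so it must go first.
Systematically extending each partial ordering one stage at a time and counting, there are 3 complete orderings.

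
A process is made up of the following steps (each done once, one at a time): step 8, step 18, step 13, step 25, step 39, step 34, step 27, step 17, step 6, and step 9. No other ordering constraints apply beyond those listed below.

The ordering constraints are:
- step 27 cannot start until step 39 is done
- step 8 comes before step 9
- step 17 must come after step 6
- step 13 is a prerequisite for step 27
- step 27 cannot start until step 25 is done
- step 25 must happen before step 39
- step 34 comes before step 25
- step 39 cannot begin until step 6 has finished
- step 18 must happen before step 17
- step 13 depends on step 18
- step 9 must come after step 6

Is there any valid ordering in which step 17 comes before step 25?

Yes

Nothing in the constraints forces step 25 before step 17 — there is no chain from step 25 to step 17.
So a valid ordering placing step 17 earlier than step 25 exists.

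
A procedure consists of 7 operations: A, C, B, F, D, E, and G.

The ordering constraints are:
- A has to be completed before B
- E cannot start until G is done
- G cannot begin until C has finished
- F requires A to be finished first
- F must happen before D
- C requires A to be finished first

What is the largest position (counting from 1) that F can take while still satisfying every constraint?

The only operation forced after F (directly or by a chain) is D.
With 1 mandatory successor out of 7 operations total, the latest slot for F is 7−1 = 6, and it's reachable by doing all non-successors before F.

6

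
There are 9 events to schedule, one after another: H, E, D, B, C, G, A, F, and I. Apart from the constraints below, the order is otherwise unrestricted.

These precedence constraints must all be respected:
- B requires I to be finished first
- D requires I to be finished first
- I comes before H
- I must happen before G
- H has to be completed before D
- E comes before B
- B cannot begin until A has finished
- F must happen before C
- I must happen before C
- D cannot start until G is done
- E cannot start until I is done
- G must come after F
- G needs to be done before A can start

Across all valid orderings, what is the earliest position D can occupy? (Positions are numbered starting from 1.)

Working backwards through the constraints from D, its full set of required predecessors is H, G, F, I — 4 of them.
With 4 mandatory predecessors, the earliest D can sit is position 4+1 = 5, and placing just those 4 first achieves it.

5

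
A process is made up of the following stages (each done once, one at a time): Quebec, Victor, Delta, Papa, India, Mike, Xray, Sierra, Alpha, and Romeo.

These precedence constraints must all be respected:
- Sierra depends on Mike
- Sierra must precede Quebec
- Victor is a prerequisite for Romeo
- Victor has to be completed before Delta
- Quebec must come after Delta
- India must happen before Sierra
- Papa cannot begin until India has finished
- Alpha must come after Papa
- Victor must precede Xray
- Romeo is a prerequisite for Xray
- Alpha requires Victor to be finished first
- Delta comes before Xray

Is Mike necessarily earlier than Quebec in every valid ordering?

There is a constraint chain Mike → Sierra → Quebec.
That forces Mike before Quebec in every valid schedule.

Yes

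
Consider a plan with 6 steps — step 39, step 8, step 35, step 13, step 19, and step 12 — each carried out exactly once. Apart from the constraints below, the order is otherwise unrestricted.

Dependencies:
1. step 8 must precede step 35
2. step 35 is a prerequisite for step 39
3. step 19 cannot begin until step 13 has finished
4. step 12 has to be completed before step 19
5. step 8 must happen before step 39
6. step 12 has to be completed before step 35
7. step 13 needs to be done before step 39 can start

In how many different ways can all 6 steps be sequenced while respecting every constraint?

24

3 steps have no prerequisites (step 8, step 13, step 12), so any of them could come first.
Systematically extending each partial ordering one step at a time and counting, there are 24 complete orderings.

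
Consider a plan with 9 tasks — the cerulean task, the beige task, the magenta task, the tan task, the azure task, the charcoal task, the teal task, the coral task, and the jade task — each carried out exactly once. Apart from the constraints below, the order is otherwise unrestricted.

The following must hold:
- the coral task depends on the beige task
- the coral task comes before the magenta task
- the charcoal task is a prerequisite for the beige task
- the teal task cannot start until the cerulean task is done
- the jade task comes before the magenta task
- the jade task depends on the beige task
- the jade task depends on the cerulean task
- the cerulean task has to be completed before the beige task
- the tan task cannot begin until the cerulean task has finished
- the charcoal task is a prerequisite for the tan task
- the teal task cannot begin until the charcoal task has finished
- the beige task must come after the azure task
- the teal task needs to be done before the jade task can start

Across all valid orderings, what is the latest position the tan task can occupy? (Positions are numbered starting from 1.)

No constraint forces any task after the tan task, so it can be placed last, in position 9.

9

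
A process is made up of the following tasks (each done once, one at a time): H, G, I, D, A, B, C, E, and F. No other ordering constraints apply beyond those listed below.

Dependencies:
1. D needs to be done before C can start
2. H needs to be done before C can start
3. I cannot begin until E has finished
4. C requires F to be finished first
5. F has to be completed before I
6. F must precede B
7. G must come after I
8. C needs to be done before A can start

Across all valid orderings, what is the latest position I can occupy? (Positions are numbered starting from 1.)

8

The only task forced after I (directly or by a chain) is G.
With 1 mandatory successor out of 9 tasks total, the latest slot for I is 9−1 = 8, and it's reachable by doing all non-successors before I.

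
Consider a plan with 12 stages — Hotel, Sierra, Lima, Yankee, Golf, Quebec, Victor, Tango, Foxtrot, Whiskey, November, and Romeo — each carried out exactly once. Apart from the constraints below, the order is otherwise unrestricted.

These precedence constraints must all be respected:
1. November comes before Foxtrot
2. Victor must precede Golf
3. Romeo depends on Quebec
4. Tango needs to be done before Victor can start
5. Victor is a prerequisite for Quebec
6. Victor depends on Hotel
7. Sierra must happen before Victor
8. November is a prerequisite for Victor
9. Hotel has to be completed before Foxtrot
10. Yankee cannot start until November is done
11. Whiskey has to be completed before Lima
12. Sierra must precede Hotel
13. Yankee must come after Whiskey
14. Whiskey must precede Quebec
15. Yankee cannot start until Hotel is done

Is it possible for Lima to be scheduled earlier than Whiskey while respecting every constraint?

The constraints give a chain Whiskey → Lima, which forces Whiskey before Lima.
So no valid ordering can have Lima before Whiskey.

No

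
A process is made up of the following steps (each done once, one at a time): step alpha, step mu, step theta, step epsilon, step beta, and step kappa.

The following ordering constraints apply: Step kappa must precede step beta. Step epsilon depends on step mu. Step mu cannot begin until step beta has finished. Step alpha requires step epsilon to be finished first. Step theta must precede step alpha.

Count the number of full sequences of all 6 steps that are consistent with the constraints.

5

2 steps have no prerequisites (step theta, step kappa), so any of them could come first.
Enumerating by repeatedly choosing an available step (one whose prerequisites are all placed) gives 5 distinct complete orderings.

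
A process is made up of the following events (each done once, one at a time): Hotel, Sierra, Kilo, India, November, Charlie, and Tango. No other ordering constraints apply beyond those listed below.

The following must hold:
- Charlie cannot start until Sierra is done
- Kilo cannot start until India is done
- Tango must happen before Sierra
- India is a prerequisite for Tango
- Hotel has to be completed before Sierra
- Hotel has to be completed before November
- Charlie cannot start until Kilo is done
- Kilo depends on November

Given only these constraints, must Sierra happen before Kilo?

No

Nothing in the constraints links Sierra and Kilo; they are unordered relative to each other.
A valid ordering placing Kilo before Sierra exists, so the answer is no.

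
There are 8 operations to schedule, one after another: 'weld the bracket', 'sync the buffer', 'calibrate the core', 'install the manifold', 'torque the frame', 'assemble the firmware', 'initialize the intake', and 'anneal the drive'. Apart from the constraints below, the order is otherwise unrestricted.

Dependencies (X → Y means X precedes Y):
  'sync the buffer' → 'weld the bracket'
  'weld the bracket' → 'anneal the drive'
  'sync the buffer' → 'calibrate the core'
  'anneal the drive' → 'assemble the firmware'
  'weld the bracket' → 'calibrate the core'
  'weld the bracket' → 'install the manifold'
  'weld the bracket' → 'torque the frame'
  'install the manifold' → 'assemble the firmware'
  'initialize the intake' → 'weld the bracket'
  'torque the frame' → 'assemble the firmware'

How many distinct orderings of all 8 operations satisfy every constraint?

2 operations have no prerequisites ('sync the buffer', 'initialize the intake'), so any of them could come first.
Systematically extending each partial ordering one operation at a time and counting, there are 60 complete orderings.

60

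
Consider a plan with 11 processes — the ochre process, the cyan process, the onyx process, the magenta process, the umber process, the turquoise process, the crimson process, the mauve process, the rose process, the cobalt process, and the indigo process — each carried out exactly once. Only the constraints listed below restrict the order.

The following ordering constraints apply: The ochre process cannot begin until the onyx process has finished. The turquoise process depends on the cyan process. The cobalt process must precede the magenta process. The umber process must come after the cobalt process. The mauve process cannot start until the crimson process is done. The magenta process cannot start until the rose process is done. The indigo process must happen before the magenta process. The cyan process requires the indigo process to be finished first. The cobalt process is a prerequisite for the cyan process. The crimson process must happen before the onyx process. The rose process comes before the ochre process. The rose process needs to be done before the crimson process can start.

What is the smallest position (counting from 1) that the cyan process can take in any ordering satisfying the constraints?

Working backwards through the constraints from the cyan process, its full set of required predecessors is the cobalt process, the indigo process — 2 of them.
So at minimum 2 processes come before the cyan process, putting the cyan process no earlier than position 3. That position is achievable by scheduling exactly those predecessors first.

3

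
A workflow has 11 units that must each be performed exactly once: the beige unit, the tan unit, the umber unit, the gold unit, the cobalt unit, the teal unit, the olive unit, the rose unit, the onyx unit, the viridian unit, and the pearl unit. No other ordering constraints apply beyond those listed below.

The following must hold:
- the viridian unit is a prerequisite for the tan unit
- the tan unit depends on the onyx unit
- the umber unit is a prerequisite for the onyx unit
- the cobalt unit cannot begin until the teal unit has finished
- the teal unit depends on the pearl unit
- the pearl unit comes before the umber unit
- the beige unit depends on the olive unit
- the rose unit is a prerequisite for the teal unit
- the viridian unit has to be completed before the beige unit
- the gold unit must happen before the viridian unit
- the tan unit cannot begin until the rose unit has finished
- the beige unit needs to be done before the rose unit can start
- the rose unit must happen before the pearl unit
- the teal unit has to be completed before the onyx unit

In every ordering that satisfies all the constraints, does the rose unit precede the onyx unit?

There is a constraint chain the rose unit → the teal unit → the onyx unit.
So the rose unit must precede the onyx unit in any valid ordering.

Yes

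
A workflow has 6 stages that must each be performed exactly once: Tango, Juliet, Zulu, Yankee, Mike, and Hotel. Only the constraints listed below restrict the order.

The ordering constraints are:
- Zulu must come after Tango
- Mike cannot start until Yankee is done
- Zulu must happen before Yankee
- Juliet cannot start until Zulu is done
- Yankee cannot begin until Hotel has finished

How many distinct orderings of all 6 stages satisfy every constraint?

The stages with no prerequisites are Tango, Hotel; any of them can be placed first.
Counting all ways to extend the partial order to a total order gives 10.

10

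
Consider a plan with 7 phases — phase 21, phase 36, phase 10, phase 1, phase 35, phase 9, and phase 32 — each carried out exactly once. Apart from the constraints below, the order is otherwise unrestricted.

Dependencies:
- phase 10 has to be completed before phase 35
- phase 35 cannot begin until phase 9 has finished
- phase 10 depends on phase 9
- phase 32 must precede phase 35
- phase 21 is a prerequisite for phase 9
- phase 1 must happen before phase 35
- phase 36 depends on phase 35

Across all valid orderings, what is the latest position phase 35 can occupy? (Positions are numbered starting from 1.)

6

The only phase forced after phase 35 (directly or by a chain) is phase 36.
With 1 mandatory successor out of 7 phases total, the latest slot for phase 35 is 7−1 = 6, and it's reachable by doing all non-successors before phase 35.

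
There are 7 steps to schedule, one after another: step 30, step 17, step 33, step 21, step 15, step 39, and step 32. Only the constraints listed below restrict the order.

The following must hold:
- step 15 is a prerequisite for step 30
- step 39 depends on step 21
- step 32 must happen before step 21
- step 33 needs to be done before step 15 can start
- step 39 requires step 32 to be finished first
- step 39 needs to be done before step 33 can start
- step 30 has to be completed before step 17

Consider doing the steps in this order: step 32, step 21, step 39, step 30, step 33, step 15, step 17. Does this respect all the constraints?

In the proposed order, step 30 appears before step 15.
Since step 15 is required before step 30, the ordering is invalid.

No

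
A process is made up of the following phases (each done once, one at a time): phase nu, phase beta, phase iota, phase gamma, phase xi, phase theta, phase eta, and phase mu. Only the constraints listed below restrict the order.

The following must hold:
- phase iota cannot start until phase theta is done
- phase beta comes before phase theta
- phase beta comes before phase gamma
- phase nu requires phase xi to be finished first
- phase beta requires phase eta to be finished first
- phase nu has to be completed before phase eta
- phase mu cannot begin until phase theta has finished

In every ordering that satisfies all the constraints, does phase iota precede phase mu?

No chain of constraints connects phase iota to phase mu in either direction.
There exist valid orderings with phase mu before phase iota, so phase iota is not required to come first.

No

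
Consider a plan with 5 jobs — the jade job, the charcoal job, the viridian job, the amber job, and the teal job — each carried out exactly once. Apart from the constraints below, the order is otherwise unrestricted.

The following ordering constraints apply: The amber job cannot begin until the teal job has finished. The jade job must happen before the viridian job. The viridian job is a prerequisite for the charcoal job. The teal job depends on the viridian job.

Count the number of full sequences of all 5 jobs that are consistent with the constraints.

The jade job is the only job with nothing required before it, so every ordering starts there.
Systematically extending each partial ordering one job at a time and counting, there are 3 complete orderings.

3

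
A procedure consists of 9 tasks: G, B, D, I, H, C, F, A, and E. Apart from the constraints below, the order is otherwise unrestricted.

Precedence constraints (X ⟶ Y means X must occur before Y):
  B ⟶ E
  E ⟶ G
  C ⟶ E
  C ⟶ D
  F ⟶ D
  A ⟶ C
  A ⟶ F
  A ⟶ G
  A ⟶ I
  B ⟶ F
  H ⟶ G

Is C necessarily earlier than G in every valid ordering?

Yes

There is a constraint chain C → E → G.
That forces C before G in every valid schedule.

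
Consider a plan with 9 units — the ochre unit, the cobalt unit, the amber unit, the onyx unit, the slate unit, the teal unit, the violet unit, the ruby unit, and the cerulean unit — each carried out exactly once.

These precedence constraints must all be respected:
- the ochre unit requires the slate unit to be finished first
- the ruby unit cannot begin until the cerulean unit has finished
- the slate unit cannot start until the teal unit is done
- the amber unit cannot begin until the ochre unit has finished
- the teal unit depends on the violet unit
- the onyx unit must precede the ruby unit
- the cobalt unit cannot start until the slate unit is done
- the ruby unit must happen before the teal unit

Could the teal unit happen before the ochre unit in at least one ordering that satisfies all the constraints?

Yes

The teal unit is actually forced before the ochre unit by the constraints, so certainly some valid ordering has the teal unit first.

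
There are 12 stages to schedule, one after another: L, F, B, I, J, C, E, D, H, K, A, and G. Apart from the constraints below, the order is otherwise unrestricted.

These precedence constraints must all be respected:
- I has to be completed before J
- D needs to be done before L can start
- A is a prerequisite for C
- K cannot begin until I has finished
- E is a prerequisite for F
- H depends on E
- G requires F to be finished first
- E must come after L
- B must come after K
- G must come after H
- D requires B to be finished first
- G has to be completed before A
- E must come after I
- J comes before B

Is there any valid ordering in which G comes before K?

No

Following K → B → D → L → E → H → G, K must precede G in every valid ordering.
So no valid ordering can have G before K.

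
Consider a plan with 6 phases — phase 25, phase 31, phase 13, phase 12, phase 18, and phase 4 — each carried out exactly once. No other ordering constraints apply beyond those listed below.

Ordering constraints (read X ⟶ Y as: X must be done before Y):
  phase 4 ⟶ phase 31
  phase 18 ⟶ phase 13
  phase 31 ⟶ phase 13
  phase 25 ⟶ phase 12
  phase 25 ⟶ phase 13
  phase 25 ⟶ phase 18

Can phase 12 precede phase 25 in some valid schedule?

There is a dependency chain phase 25 → phase 12, so phase 12 always comes after phase 25.
Hence phase 12 can never be scheduled before phase 25.

No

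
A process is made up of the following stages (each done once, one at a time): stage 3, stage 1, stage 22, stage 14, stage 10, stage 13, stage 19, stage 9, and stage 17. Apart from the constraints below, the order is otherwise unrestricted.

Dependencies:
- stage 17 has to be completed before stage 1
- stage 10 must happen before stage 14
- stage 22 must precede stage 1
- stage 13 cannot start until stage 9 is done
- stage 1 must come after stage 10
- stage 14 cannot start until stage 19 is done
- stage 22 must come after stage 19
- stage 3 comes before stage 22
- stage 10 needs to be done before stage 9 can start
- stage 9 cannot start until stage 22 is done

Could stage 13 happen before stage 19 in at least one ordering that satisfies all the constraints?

No

Following stage 19 → stage 22 → stage 9 → stage 13, stage 19 must precede stage 13 in every valid ordering.
Hence stage 13 can never be scheduled before stage 19.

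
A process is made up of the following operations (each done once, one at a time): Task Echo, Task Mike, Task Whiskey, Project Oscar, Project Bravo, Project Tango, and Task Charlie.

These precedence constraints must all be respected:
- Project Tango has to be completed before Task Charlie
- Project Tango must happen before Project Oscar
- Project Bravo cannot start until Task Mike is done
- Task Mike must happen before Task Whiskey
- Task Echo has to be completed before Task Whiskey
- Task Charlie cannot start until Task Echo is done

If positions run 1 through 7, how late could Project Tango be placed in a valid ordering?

The operations that are forced after Project Tango, directly or by a chain of constraints, are Project Oscar, Task Charlie. That's 2 operations.
With 2 mandatory successors out of 7 operations total, the latest slot for Project Tango is 7−2 = 5, and it's reachable by doing all non-successors before Project Tango.

5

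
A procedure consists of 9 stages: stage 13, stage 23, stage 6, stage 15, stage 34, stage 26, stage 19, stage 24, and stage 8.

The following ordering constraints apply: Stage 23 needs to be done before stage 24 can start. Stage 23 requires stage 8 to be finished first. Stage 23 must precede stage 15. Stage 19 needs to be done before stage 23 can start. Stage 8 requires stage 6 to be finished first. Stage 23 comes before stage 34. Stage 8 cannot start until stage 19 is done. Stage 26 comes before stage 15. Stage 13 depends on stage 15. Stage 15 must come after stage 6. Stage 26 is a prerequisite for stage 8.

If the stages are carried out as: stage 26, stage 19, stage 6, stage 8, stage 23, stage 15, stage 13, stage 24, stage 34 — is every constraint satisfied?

Every stated constraint is respected: stage 26 sits at position 1, ahead of stage 15 at position 6, and each of the other listed pairs likewise has the predecessor earlier in the sequence.

Yes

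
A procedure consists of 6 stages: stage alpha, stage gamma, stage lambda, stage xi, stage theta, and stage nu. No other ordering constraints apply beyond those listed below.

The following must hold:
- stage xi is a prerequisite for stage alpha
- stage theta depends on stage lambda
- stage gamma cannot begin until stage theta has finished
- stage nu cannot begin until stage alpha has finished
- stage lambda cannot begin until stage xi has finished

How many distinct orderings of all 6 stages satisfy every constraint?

10

Only stage xi has no prerequisites, so it must go first.
Enumerating by repeatedly choosing an available stage (one whose prerequisites are all placed) gives 10 distinct complete orderings.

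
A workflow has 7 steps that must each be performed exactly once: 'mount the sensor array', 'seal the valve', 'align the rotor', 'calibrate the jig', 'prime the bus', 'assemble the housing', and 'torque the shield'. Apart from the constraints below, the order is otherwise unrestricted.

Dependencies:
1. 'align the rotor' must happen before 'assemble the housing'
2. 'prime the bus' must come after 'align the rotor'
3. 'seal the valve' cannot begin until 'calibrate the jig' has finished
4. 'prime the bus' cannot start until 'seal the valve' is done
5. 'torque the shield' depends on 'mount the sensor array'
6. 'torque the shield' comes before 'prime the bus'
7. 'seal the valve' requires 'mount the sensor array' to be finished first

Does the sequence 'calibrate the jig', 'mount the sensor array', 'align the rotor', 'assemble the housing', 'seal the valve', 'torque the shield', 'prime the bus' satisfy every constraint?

Yes

Checking each listed constraint against this order: for instance, 'calibrate the jig' is in position 1 and 'seal the valve' in position 5, so that constraint holds — and the remaining constraints check out the same way.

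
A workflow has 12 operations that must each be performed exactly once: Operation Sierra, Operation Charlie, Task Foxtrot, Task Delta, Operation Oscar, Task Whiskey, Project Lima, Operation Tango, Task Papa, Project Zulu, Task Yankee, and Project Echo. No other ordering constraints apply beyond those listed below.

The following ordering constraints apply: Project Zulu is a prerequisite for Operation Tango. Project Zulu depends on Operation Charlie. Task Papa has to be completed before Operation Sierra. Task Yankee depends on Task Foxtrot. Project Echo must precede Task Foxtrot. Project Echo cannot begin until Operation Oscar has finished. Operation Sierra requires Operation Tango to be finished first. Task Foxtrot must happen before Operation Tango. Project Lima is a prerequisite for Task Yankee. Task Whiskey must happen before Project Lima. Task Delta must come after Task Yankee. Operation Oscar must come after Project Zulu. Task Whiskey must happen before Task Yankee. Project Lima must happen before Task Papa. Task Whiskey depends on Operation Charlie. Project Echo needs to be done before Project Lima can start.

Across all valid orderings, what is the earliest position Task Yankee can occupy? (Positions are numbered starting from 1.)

8

The operations that are forced before Task Yankee, directly or transitively, are Operation Charlie, Task Foxtrot, Operation Oscar, Task Whiskey, Project Lima, Project Zulu, Project Echo. That's 7 operations.
So at minimum 7 operations come before Task Yankee, putting Task Yankee no earlier than position 8. That position is achievable by scheduling exactly those predecessors first.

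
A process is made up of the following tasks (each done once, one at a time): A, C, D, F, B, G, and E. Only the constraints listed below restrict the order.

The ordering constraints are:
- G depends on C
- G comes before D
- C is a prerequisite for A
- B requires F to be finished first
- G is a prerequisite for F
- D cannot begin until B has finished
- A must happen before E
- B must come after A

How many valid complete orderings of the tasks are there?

12

C is the only task with nothing required before it, so every ordering starts there.
Counting all ways to extend the partial order to a total order gives 12.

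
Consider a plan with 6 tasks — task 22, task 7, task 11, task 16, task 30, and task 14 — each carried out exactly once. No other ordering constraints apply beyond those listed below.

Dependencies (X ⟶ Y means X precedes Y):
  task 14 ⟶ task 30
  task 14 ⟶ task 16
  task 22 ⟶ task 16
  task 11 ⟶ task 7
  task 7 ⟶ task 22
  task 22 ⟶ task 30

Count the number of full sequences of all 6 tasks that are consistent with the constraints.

The tasks with no prerequisites are task 11, task 14; any of them can be placed first.
Counting all ways to extend the partial order to a total order gives 8.

8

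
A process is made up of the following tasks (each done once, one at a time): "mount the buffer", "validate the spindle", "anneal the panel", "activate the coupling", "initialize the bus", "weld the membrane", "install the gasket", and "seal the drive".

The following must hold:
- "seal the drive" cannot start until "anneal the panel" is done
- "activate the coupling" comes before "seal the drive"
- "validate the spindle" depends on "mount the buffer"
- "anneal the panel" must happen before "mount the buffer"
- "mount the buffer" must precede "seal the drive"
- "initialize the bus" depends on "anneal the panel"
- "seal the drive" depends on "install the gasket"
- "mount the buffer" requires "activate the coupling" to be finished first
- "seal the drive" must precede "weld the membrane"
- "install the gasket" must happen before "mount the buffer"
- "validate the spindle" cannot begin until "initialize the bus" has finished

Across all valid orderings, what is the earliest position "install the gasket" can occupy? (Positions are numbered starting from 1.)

1

Nothing is required before "install the gasket"; it can be the very first task.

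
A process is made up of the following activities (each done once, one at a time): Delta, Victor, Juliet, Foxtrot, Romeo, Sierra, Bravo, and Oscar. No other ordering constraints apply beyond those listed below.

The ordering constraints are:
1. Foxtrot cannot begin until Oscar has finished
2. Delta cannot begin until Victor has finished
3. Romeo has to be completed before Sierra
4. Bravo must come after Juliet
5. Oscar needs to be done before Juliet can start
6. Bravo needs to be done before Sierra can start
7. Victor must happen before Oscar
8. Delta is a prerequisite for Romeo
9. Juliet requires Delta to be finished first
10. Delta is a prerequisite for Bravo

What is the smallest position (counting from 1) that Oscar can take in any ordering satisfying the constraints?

Working backwards through the constraints from Oscar, its only required predecessor is Victor.
With 1 mandatory predecessor, the earliest Oscar can sit is position 1+1 = 2, and placing just that one first achieves it.

2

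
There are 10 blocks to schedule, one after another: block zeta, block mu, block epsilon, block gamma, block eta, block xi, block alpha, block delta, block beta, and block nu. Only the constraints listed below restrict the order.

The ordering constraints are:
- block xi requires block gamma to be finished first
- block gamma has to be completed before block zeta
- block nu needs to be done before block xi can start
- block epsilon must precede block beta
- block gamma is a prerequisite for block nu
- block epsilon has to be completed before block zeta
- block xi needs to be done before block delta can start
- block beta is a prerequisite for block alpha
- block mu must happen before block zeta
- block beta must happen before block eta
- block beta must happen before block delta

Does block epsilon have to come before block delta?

Yes

Following the dependencies: block epsilon → block beta → block delta.
Hence block epsilon necessarily comes before block delta.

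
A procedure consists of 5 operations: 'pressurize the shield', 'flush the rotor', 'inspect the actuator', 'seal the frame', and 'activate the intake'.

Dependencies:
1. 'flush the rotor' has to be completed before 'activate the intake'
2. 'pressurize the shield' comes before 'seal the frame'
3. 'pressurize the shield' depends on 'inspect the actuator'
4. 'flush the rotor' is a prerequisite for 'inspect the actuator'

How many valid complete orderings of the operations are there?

Only 'flush the rotor' has no prerequisites, so it must go first.
Enumerating by repeatedly choosing an available operation (one whose prerequisites are all placed) gives 4 distinct complete orderings.

4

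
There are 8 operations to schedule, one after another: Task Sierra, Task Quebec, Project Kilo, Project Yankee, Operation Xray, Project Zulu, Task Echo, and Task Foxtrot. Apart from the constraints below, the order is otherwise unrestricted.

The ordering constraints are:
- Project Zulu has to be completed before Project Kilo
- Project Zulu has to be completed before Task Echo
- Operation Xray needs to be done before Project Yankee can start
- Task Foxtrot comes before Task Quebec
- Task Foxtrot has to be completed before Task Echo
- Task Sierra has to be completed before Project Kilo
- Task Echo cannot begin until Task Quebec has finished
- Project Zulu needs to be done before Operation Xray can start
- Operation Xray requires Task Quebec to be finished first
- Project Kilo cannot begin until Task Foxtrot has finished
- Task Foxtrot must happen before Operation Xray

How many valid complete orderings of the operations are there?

3 operations have no prerequisites (Task Sierra, Project Zulu, Task Foxtrot), so any of them could come first.
Enumerating by repeatedly choosing an available operation (one whose prerequisites are all placed) gives 216 distinct complete orderings.

216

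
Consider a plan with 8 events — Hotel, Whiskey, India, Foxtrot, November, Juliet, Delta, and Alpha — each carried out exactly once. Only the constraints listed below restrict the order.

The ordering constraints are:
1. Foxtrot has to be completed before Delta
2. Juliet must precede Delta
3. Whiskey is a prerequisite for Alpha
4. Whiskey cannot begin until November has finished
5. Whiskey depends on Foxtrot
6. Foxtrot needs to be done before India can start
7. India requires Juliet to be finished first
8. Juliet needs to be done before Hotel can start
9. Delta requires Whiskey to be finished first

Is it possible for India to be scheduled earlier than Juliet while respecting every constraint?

There is a dependency chain Juliet → India, so India always comes after Juliet.
Hence India can never be scheduled before Juliet.

No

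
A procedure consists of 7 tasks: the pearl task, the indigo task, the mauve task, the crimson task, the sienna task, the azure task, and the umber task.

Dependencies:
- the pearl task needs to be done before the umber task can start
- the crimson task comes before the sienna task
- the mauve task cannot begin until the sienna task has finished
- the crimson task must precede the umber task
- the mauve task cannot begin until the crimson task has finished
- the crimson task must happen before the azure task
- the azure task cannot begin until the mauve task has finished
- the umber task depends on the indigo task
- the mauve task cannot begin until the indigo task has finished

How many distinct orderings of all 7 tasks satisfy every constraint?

51

3 tasks have no prerequisites (the pearl task, the indigo task, the crimson task), so any of them could come first.
Counting all ways to extend the partial order to a total order gives 51.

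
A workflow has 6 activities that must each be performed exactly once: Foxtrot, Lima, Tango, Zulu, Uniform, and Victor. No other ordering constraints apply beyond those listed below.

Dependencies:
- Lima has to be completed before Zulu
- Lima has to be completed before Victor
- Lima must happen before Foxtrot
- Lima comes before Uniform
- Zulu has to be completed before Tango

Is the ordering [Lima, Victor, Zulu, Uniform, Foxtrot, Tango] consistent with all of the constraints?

Going through the constraints one by one, each required predecessor appears earlier in the sequence than its dependent — e.g. Lima (position 1) is before Foxtrot (position 5), as required.

Yes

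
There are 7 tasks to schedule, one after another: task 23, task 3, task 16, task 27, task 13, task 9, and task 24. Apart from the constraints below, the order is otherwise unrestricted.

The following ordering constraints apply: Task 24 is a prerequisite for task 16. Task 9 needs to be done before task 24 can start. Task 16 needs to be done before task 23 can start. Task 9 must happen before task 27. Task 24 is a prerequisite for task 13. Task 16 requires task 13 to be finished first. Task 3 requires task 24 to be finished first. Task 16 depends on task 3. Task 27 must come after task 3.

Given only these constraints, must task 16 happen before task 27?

No

Task 16 and task 27 are not related by any chain of constraints.
There exist valid orderings with task 27 before task 16, so task 16 is not required to come first.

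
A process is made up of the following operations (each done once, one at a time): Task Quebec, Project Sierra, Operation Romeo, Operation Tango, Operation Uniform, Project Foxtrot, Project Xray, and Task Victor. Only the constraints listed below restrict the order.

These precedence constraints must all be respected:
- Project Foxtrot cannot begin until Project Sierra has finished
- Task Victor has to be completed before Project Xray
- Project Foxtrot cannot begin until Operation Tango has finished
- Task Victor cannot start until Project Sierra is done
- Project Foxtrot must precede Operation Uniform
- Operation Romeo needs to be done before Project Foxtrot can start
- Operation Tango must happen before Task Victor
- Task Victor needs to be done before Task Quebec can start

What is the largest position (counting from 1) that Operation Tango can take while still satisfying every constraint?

Every operation that must follow Operation Tango has to come after it. Tracing all chains starting from Operation Tango, those operations are: Task Quebec, Operation Uniform, Project Foxtrot, Project Xray, Task Victor — 5 in total.
So at least 5 operations follow Operation Tango, putting Operation Tango no later than position 3. That position is achievable by scheduling everything else first.

3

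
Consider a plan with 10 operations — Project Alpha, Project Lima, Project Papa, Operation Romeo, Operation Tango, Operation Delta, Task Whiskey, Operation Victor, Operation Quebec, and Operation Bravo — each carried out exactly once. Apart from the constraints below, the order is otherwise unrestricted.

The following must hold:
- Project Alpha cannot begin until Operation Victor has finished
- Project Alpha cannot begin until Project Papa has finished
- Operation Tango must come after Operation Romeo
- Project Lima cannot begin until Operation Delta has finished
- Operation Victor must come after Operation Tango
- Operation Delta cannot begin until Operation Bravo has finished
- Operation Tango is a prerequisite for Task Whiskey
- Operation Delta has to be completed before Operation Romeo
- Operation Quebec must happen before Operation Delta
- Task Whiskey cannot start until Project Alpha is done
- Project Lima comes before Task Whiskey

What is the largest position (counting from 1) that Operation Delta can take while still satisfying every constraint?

4

Every operation that must follow Operation Delta has to come after it. Tracing all chains starting from Operation Delta, those operations are: Project Alpha, Project Lima, Operation Romeo, Operation Tango, Task Whiskey, Operation Victor — 6 in total.
With 6 mandatory successors out of 10 operations total, the latest slot for Operation Delta is 10−6 = 4, and it's reachable by doing all non-successors before Operation Delta.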